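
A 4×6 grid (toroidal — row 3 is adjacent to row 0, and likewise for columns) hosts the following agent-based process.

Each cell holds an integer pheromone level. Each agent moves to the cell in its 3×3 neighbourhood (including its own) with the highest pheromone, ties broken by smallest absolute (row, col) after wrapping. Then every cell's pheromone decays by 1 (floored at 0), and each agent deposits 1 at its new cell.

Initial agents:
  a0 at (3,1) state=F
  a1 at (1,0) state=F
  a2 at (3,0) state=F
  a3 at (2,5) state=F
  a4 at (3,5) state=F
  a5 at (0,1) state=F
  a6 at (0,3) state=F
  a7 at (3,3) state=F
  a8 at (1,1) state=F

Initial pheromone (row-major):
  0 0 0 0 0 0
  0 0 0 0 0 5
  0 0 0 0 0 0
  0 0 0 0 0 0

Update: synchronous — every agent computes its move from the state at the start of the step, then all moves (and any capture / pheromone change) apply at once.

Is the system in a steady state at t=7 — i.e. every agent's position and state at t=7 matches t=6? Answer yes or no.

t=1: a0@(0,0) a1@(1,5) a2@(0,0) a3@(1,5) a4@(0,0) a5@(0,0) a6@(0,2) a7@(0,2) a8@(0,0) | pheromone: 5 0 2 0 0 0 / 0 0 0 0 0 6 / 0 0 0 0 0 0 / 0 0 0 0 0 0
t=2: a0@(1,5) a1@(1,5) a2@(1,5) a3@(1,5) a4@(1,5) a5@(1,5) a6@(0,2) a7@(0,2) a8@(1,5) | pheromone: 4 0 3 0 0 0 / 0 0 0 0 0 12 / 0 0 0 0 0 0 / 0 0 0 0 0 0
t=3: a0@(1,5) a1@(1,5) a2@(1,5) a3@(1,5) a4@(1,5) a5@(1,5) a6@(0,2) a7@(0,2) a8@(1,5) | pheromone: 3 0 4 0 0 0 / 0 0 0 0 0 18 / 0 0 0 0 0 0 / 0 0 0 0 0 0
t=4: a0@(1,5) a1@(1,5) a2@(1,5) a3@(1,5) a4@(1,5) a5@(1,5) a6@(0,2) a7@(0,2) a8@(1,5) | pheromone: 2 0 5 0 0 0 / 0 0 0 0 0 24 / 0 0 0 0 0 0 / 0 0 0 0 0 0
t=5: a0@(1,5) a1@(1,5) a2@(1,5) a3@(1,5) a4@(1,5) a5@(1,5) a6@(0,2) a7@(0,2) a8@(1,5) | pheromone: 1 0 6 0 0 0 / 0 0 0 0 0 30 / 0 0 0 0 0 0 / 0 0 0 0 0 0
t=6: a0@(1,5) a1@(1,5) a2@(1,5) a3@(1,5) a4@(1,5) a5@(1,5) a6@(0,2) a7@(0,2) a8@(1,5) | pheromone: 0 0 7 0 0 0 / 0 0 0 0 0 36 / 0 0 0 0 0 0 / 0 0 0 0 0 0
t=7: a0@(1,5) a1@(1,5) a2@(1,5) a3@(1,5) a4@(1,5) a5@(1,5) a6@(0,2) a7@(0,2) a8@(1,5) | pheromone: 0 0 8 0 0 0 / 0 0 0 0 0 42 / 0 0 0 0 0 0 / 0 0 0 0 0 0

yes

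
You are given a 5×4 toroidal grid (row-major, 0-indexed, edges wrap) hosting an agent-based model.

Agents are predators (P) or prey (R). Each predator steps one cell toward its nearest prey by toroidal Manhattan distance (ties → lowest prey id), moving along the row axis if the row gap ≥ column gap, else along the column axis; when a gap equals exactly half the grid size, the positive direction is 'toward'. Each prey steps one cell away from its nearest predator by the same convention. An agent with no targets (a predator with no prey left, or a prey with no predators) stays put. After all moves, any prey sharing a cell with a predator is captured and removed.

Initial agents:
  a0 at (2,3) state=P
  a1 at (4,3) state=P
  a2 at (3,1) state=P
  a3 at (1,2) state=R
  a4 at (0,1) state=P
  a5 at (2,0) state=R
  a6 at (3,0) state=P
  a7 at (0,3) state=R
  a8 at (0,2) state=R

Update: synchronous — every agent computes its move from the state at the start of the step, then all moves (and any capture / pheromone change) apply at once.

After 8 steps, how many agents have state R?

t=1: a0@(2,0):P a1@(0,3):P a2@(2,1):P a4@(0,2):P a6@(2,0):P a7@(1,3):R
t=2: a0@(1,0):P a1@(1,3):P a2@(2,2):P a4@(1,2):P a6@(1,0):P a7@(2,3):R
t=3: a0@(2,0):P a1@(2,3):P a2@(2,3):P a4@(2,2):P a6@(2,0):P a7@(3,3):R
t=4: a0@(3,0):P a1@(3,3):P a2@(3,3):P a4@(3,2):P a6@(3,0):P a7@(4,3):R
t=5: a0@(4,0):P a1@(4,3):P a2@(4,3):P a4@(4,2):P a6@(4,0):P a7@(0,3):R
t=6: a0@(0,0):P a1@(0,3):P a2@(0,3):P a4@(0,2):P a6@(0,0):P a7@(1,3):R
t=7: a0@(1,0):P a1@(1,3):P a2@(1,3):P a4@(1,2):P a6@(1,0):P a7@(2,3):R
t=8: a0@(2,0):P a1@(2,3):P a2@(2,3):P a4@(2,2):P a6@(2,0):P a7@(3,3):R

1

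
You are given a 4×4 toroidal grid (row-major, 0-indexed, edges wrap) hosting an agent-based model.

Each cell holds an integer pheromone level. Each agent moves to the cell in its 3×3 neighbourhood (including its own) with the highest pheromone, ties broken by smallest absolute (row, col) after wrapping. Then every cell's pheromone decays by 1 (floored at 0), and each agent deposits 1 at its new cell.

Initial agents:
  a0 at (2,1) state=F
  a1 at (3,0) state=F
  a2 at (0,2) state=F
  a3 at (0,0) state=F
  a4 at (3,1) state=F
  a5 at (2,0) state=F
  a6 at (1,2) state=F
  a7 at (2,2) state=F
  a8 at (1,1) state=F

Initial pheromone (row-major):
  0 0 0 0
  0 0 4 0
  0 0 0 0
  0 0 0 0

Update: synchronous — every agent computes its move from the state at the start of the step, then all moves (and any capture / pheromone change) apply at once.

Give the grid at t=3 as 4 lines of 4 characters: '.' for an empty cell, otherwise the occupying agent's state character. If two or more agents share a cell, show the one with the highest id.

F...
..F.
....
....

t=1: a0@(1,2) a1@(0,0) a2@(1,2) a3@(0,0) a4@(0,0) a5@(1,0) a6@(1,2) a7@(1,2) a8@(1,2) | pheromone: 3 0 0 0 / 1 0 8 0 / 0 0 0 0 / 0 0 0 0
t=2: a0@(1,2) a1@(0,0) a2@(1,2) a3@(0,0) a4@(0,0) a5@(0,0) a6@(1,2) a7@(1,2) a8@(1,2) | pheromone: 6 0 0 0 / 0 0 12 0 / 0 0 0 0 / 0 0 0 0
t=3: a0@(1,2) a1@(0,0) a2@(1,2) a3@(0,0) a4@(0,0) a5@(0,0) a6@(1,2) a7@(1,2) a8@(1,2) | pheromone: 9 0 0 0 / 0 0 16 0 / 0 0 0 0 / 0 0 0 0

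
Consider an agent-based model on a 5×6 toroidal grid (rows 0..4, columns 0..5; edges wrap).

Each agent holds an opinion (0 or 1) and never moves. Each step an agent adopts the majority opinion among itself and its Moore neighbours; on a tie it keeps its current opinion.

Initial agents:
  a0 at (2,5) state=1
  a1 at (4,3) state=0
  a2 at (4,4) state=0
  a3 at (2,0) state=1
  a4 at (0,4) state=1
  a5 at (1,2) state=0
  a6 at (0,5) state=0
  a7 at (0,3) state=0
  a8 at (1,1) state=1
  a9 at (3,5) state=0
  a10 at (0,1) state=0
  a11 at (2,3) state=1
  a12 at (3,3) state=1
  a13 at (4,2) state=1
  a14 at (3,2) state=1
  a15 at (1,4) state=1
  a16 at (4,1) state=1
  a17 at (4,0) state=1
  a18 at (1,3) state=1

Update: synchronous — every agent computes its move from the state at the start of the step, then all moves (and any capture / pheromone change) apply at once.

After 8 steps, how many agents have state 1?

19

t=1: a0@(2,5):1 a1@(4,3):1 a2@(4,4):0 a3@(2,0):1 a4@(0,4):0 a5@(1,2):0 a6@(0,5):1 a7@(0,3):0 a8@(1,1):1 a9@(3,5):1 a10@(0,1):1 a11@(2,3):1 a12@(3,3):1 a13@(4,2):1 a14@(3,2):1 a15@(1,4):1 a16@(4,1):1 a17@(4,0):0 a18@(1,3):1
t=2: a0@(2,5):1 a1@(4,3):1 a2@(4,4):1 a3@(2,0):1 a4@(0,4):1 a5@(1,2):1 a6@(0,5):0 a7@(0,3):0 a8@(1,1):1 a9@(3,5):1 a10@(0,1):1 a11@(2,3):1 a12@(3,3):1 a13@(4,2):1 a14@(3,2):1 a15@(1,4):1 a16@(4,1):1 a17@(4,0):1 a18@(1,3):1
t=3: a0@(2,5):1 a1@(4,3):1 a2@(4,4):1 a3@(2,0):1 a4@(0,4):1 a5@(1,2):1 a6@(0,5):1 a7@(0,3):1 a8@(1,1):1 a9@(3,5):1 a10@(0,1):1 a11@(2,3):1 a12@(3,3):1 a13@(4,2):1 a14@(3,2):1 a15@(1,4):1 a16@(4,1):1 a17@(4,0):1 a18@(1,3):1
t=4: (unchanged — steady state)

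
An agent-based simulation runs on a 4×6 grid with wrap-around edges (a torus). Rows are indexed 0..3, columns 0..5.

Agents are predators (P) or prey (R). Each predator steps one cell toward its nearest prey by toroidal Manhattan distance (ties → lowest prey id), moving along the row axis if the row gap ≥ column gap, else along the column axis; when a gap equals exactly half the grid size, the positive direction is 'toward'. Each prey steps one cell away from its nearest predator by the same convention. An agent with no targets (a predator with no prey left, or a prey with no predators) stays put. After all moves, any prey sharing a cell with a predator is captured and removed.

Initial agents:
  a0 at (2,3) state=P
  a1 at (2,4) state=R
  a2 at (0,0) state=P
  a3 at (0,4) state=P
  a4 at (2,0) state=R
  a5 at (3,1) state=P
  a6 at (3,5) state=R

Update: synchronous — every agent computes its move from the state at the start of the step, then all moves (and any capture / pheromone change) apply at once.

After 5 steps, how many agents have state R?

0

t=1: a0@(2,4):P a1@(2,5):R a2@(1,0):P a3@(1,4):P a5@(2,1):P a6@(2,5):R
t=2: a0@(2,5):P a2@(2,0):P a3@(2,4):P a5@(2,0):P
t=3: (unchanged — steady state)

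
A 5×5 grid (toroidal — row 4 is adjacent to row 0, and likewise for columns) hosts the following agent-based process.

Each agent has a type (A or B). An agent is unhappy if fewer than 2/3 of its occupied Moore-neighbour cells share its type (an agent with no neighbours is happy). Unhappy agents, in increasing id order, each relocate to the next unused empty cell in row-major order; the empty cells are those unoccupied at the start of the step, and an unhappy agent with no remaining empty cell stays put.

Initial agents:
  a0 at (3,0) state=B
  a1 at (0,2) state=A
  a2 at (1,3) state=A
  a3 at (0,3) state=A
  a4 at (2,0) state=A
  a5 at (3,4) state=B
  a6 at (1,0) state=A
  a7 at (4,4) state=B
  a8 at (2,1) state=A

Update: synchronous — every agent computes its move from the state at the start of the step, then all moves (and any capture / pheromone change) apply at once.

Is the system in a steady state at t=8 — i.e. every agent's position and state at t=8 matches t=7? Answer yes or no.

no

t=1: a0@(0,0):B a1@(0,2):A a2@(1,3):A a3@(0,3):A a4@(0,1):A a5@(3,4):B a6@(1,0):A a7@(4,4):B a8@(2,1):A
t=2: a0@(0,4):B a1@(0,2):A a2@(1,3):A a3@(0,3):A a4@(0,1):A a5@(3,4):B a6@(1,0):A a7@(4,4):B a8@(2,1):A
t=3: a0@(0,0):B a1@(0,2):A a2@(1,3):A a3@(1,1):A a4@(0,1):A a5@(3,4):B a6@(1,0):A a7@(4,4):B a8@(2,1):A
t=4: a0@(0,3):B a1@(0,2):A a2@(1,3):A a3@(1,1):A a4@(0,1):A a5@(3,4):B a6@(1,0):A a7@(4,4):B a8@(2,1):A
t=5: a0@(0,0):B a1@(0,2):A a2@(0,4):A a3@(1,1):A a4@(0,1):A a5@(3,4):B a6@(1,0):A a7@(4,4):B a8@(2,1):A
t=6: a0@(0,3):B a1@(0,2):A a2@(1,2):A a3@(1,1):A a4@(0,1):A a5@(3,4):B a6@(1,0):A a7@(4,4):B a8@(2,1):A
t=7: a0@(0,0):B a1@(0,2):A a2@(1,2):A a3@(1,1):A a4@(0,1):A a5@(3,4):B a6@(1,0):A a7@(4,4):B a8@(2,1):A
t=8: a0@(0,3):B a1@(0,2):A a2@(1,2):A a3@(1,1):A a4@(0,1):A a5@(3,4):B a6@(1,0):A a7@(4,4):B a8@(2,1):A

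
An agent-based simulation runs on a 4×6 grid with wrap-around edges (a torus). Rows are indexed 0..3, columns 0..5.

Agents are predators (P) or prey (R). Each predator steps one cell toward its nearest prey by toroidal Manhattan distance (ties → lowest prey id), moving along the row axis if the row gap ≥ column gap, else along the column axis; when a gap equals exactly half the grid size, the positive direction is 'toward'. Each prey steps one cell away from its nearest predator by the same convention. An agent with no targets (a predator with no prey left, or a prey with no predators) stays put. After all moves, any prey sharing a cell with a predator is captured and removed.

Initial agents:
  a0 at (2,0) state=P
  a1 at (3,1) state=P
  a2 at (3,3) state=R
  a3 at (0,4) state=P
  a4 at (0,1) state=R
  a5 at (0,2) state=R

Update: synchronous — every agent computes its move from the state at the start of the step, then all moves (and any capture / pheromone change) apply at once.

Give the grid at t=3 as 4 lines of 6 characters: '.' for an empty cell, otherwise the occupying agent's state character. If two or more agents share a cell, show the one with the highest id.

......
P...P.
.P....
.RR...

t=1: a0@(3,0):P a1@(0,1):P a3@(3,4):P a4@(1,1):R a5@(1,2):R
t=2: a0@(0,0):P a1@(1,1):P a3@(0,4):P a4@(2,1):R a5@(2,2):R
t=3: a0@(1,0):P a1@(2,1):P a3@(1,4):P a4@(3,1):R a5@(3,2):R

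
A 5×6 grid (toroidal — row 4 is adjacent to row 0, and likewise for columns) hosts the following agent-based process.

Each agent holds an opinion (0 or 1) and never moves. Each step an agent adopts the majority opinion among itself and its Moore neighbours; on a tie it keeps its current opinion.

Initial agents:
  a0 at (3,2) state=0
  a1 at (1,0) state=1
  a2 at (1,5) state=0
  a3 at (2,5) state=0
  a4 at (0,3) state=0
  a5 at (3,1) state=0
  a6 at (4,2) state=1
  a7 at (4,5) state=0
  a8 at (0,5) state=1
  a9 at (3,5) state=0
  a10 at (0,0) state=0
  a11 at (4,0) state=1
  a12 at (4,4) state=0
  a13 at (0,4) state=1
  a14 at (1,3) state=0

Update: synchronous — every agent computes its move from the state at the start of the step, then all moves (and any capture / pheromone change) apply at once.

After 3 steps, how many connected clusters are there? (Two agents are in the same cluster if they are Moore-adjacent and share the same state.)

t=1: a0@(3,2):0 a1@(1,0):0 a2@(1,5):0 a3@(2,5):0 a4@(0,3):0 a5@(3,1):0 a6@(4,2):0 a7@(4,5):0 a8@(0,5):1 a9@(3,5):0 a10@(0,0):0 a11@(4,0):0 a12@(4,4):0 a13@(0,4):0 a14@(1,3):0
t=2: a0@(3,2):0 a1@(1,0):0 a2@(1,5):0 a3@(2,5):0 a4@(0,3):0 a5@(3,1):0 a6@(4,2):0 a7@(4,5):0 a8@(0,5):0 a9@(3,5):0 a10@(0,0):0 a11@(4,0):0 a12@(4,4):0 a13@(0,4):0 a14@(1,3):0
t=3: (unchanged — steady state)

1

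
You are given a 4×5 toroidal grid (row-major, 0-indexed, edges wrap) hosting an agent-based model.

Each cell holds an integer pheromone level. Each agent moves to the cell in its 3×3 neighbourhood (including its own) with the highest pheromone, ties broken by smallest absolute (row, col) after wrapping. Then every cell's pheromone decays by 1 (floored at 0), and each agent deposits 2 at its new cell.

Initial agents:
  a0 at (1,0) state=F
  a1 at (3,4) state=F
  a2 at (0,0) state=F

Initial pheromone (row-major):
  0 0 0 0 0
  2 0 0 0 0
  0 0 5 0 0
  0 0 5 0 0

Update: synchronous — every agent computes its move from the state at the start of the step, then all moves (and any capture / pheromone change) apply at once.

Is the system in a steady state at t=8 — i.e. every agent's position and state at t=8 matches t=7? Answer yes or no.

yes

t=1: a0@(1,0) a1@(0,0) a2@(1,0) | pheromone: 2 0 0 0 0 / 5 0 0 0 0 / 0 0 4 0 0 / 0 0 4 0 0
t=2: a0@(1,0) a1@(1,0) a2@(1,0) | pheromone: 1 0 0 0 0 / 10 0 0 0 0 / 0 0 3 0 0 / 0 0 3 0 0
t=3: a0@(1,0) a1@(1,0) a2@(1,0) | pheromone: 0 0 0 0 0 / 15 0 0 0 0 / 0 0 2 0 0 / 0 0 2 0 0
t=4: a0@(1,0) a1@(1,0) a2@(1,0) | pheromone: 0 0 0 0 0 / 20 0 0 0 0 / 0 0 1 0 0 / 0 0 1 0 0
t=5: a0@(1,0) a1@(1,0) a2@(1,0) | pheromone: 0 0 0 0 0 / 25 0 0 0 0 / 0 0 0 0 0 / 0 0 0 0 0
t=6: a0@(1,0) a1@(1,0) a2@(1,0) | pheromone: 0 0 0 0 0 / 30 0 0 0 0 / 0 0 0 0 0 / 0 0 0 0 0
t=7: a0@(1,0) a1@(1,0) a2@(1,0) | pheromone: 0 0 0 0 0 / 35 0 0 0 0 / 0 0 0 0 0 / 0 0 0 0 0
t=8: a0@(1,0) a1@(1,0) a2@(1,0) | pheromone: 0 0 0 0 0 / 40 0 0 0 0 / 0 0 0 0 0 / 0 0 0 0 0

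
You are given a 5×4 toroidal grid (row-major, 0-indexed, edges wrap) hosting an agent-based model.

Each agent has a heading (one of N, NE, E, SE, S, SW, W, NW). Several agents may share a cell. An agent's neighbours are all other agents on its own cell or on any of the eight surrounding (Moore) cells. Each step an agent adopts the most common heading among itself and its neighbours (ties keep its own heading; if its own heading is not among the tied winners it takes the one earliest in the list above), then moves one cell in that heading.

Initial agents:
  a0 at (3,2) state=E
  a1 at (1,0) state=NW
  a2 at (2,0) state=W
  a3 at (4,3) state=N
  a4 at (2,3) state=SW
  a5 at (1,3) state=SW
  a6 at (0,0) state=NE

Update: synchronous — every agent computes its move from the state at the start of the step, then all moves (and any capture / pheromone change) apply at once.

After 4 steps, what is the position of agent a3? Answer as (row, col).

t=1: a0@(3,3):E a1@(2,3):SW a2@(3,3):SW a3@(3,3):N a4@(3,2):SW a5@(2,2):SW a6@(4,1):NE
t=2: a0@(4,2):SW a1@(3,2):SW a2@(4,2):SW a3@(4,2):SW a4@(4,1):SW a5@(3,1):SW a6@(3,2):NE
t=3: a0@(0,1):SW a1@(4,1):SW a2@(0,1):SW a3@(0,1):SW a4@(0,0):SW a5@(4,0):SW a6@(4,1):SW
t=4: a0@(1,0):SW a1@(0,0):SW a2@(1,0):SW a3@(1,0):SW a4@(1,3):SW a5@(0,3):SW a6@(0,0):SW

(1, 0)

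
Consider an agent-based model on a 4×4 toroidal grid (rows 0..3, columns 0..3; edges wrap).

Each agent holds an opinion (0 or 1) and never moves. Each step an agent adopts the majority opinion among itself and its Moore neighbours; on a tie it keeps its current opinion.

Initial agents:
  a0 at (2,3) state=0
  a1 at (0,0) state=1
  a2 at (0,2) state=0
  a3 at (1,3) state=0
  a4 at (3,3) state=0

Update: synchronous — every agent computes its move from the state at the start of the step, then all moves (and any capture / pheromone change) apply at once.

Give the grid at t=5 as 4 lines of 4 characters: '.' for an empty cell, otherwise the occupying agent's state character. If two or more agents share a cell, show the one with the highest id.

t=1: a0@(2,3):0 a1@(0,0):0 a2@(0,2):0 a3@(1,3):0 a4@(3,3):0
t=2: (unchanged — steady state)

0.0.
...0
...0
...0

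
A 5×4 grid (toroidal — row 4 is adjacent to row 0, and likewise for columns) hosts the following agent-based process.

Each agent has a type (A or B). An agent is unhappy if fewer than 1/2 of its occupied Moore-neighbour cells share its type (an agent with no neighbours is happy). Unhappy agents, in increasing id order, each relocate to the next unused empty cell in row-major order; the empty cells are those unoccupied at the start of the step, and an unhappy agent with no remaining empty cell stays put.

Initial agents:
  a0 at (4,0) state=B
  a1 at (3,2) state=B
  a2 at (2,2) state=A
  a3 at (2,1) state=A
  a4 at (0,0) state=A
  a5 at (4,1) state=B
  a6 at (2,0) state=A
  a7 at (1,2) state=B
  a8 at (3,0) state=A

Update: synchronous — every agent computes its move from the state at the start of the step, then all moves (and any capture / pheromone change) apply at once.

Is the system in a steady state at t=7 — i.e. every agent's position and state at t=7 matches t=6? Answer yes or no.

yes

t=1: a0@(0,1):B a1@(0,2):B a2@(0,3):A a3@(2,1):A a4@(1,0):A a5@(4,1):B a6@(2,0):A a7@(1,1):B a8@(3,0):A
t=2: a0@(0,1):B a1@(0,2):B a2@(0,3):A a3@(2,1):A a4@(1,0):A a5@(4,1):B a6@(2,0):A a7@(0,0):B a8@(3,0):A
t=3: a0@(0,1):B a1@(0,2):B a2@(1,1):A a3@(2,1):A a4@(1,0):A a5@(4,1):B a6@(2,0):A a7@(0,0):B a8@(3,0):A
t=4: (unchanged — steady state)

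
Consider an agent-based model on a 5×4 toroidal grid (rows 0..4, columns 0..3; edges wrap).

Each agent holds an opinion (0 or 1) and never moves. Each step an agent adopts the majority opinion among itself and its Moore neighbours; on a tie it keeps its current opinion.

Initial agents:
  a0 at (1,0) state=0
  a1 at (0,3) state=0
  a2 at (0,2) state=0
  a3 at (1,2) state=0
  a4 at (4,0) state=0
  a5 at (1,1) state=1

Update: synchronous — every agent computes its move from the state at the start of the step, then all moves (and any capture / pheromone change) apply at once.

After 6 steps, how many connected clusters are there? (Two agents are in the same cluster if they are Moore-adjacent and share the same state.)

t=1: a0@(1,0):0 a1@(0,3):0 a2@(0,2):0 a3@(1,2):0 a4@(4,0):0 a5@(1,1):0
t=2: (unchanged — steady state)

1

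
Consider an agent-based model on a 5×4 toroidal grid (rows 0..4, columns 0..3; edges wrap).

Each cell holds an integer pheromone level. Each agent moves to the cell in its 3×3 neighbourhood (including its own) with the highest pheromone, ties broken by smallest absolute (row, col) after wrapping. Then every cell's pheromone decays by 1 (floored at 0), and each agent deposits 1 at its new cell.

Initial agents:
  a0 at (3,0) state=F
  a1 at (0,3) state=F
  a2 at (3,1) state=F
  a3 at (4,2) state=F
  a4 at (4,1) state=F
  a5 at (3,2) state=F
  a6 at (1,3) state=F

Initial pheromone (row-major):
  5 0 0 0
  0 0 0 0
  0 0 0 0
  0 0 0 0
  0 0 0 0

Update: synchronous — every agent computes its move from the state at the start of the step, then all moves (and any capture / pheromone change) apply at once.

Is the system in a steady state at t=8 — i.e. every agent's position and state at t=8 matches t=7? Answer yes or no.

t=1: a0@(2,0) a1@(0,0) a2@(2,0) a3@(0,1) a4@(0,0) a5@(2,1) a6@(0,0) | pheromone: 7 1 0 0 / 0 0 0 0 / 2 1 0 0 / 0 0 0 0 / 0 0 0 0
t=2: a0@(2,0) a1@(0,0) a2@(2,0) a3@(0,0) a4@(0,0) a5@(2,0) a6@(0,0) | pheromone: 10 0 0 0 / 0 0 0 0 / 4 0 0 0 / 0 0 0 0 / 0 0 0 0
t=3: a0@(2,0) a1@(0,0) a2@(2,0) a3@(0,0) a4@(0,0) a5@(2,0) a6@(0,0) | pheromone: 13 0 0 0 / 0 0 0 0 / 6 0 0 0 / 0 0 0 0 / 0 0 0 0
t=4: a0@(2,0) a1@(0,0) a2@(2,0) a3@(0,0) a4@(0,0) a5@(2,0) a6@(0,0) | pheromone: 16 0 0 0 / 0 0 0 0 / 8 0 0 0 / 0 0 0 0 / 0 0 0 0
t=5: a0@(2,0) a1@(0,0) a2@(2,0) a3@(0,0) a4@(0,0) a5@(2,0) a6@(0,0) | pheromone: 19 0 0 0 / 0 0 0 0 / 10 0 0 0 / 0 0 0 0 / 0 0 0 0
t=6: a0@(2,0) a1@(0,0) a2@(2,0) a3@(0,0) a4@(0,0) a5@(2,0) a6@(0,0) | pheromone: 22 0 0 0 / 0 0 0 0 / 12 0 0 0 / 0 0 0 0 / 0 0 0 0
t=7: a0@(2,0) a1@(0,0) a2@(2,0) a3@(0,0) a4@(0,0) a5@(2,0) a6@(0,0) | pheromone: 25 0 0 0 / 0 0 0 0 / 14 0 0 0 / 0 0 0 0 / 0 0 0 0
t=8: a0@(2,0) a1@(0,0) a2@(2,0) a3@(0,0) a4@(0,0) a5@(2,0) a6@(0,0) | pheromone: 28 0 0 0 / 0 0 0 0 / 16 0 0 0 / 0 0 0 0 / 0 0 0 0

yes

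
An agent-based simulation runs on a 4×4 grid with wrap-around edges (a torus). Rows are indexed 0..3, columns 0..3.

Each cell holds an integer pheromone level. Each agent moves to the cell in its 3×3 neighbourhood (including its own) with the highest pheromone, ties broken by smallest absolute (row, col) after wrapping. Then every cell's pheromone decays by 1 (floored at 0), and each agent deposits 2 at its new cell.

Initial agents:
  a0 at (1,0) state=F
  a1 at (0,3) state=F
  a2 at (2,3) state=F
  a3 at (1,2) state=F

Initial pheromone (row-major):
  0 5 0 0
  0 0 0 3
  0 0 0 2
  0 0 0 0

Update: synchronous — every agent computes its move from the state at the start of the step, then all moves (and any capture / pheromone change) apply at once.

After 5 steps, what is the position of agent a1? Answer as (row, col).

t=1: a0@(0,1) a1@(1,3) a2@(1,3) a3@(0,1) | pheromone: 0 8 0 0 / 0 0 0 6 / 0 0 0 1 / 0 0 0 0
t=2: a0@(0,1) a1@(1,3) a2@(1,3) a3@(0,1) | pheromone: 0 11 0 0 / 0 0 0 9 / 0 0 0 0 / 0 0 0 0
t=3: a0@(0,1) a1@(1,3) a2@(1,3) a3@(0,1) | pheromone: 0 14 0 0 / 0 0 0 12 / 0 0 0 0 / 0 0 0 0
t=4: a0@(0,1) a1@(1,3) a2@(1,3) a3@(0,1) | pheromone: 0 17 0 0 / 0 0 0 15 / 0 0 0 0 / 0 0 0 0
t=5: a0@(0,1) a1@(1,3) a2@(1,3) a3@(0,1) | pheromone: 0 20 0 0 / 0 0 0 18 / 0 0 0 0 / 0 0 0 0

(1, 3)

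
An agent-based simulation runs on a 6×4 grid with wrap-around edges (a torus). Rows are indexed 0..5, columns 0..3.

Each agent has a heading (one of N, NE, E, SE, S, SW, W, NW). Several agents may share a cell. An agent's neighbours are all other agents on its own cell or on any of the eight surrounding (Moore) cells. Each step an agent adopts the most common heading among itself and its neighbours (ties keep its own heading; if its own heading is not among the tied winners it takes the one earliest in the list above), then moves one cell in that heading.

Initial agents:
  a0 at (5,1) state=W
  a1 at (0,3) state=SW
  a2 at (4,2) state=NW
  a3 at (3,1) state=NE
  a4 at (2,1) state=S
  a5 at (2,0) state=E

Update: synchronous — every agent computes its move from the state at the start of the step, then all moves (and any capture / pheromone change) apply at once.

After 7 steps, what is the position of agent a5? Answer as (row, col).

(2, 3)

t=1: a0@(5,0):W a1@(1,2):SW a2@(3,1):NW a3@(2,2):NE a4@(3,1):S a5@(2,1):E
t=2: a0@(5,3):W a1@(2,1):SW a2@(2,0):NW a3@(1,3):NE a4@(4,1):S a5@(2,2):E
t=3: a0@(5,2):W a1@(3,0):SW a2@(1,3):NW a3@(0,0):NE a4@(5,1):S a5@(2,3):E
t=4: a0@(5,1):W a1@(4,3):SW a2@(0,2):NW a3@(5,1):NE a4@(0,1):S a5@(2,0):E
t=5: a0@(5,0):W a1@(5,2):SW a2@(5,1):NW a3@(4,2):NE a4@(1,1):S a5@(2,1):E
t=6: a0@(5,3):W a1@(0,1):SW a2@(4,0):NW a3@(3,3):NE a4@(2,1):S a5@(2,2):E
t=7: a0@(5,2):W a1@(1,0):SW a2@(3,3):NW a3@(2,0):NE a4@(3,1):S a5@(2,3):E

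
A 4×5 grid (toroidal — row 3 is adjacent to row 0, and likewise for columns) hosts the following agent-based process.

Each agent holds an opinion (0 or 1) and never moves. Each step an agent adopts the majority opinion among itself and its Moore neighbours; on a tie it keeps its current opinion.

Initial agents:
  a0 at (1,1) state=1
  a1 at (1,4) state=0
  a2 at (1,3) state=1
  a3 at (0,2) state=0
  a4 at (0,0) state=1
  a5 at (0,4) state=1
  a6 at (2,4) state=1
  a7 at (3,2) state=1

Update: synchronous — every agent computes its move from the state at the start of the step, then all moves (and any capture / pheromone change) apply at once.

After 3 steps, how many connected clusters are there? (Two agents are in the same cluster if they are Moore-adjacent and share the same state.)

1

t=1: a0@(1,1):1 a1@(1,4):1 a2@(1,3):1 a3@(0,2):1 a4@(0,0):1 a5@(0,4):1 a6@(2,4):1 a7@(3,2):1
t=2: (unchanged — steady state)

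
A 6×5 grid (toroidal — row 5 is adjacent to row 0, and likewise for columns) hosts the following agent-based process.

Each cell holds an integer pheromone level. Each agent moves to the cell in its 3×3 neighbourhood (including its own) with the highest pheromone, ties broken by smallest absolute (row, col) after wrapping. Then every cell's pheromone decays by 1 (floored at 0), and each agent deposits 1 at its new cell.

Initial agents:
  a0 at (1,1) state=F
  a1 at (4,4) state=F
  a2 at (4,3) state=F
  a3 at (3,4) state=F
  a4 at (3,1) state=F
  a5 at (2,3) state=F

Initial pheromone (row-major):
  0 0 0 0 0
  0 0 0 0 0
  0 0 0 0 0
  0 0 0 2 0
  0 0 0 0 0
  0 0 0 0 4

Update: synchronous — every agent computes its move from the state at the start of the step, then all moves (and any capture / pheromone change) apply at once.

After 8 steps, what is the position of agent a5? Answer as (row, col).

t=1: a0@(0,0) a1@(5,4) a2@(5,4) a3@(3,3) a4@(2,0) a5@(3,3) | pheromone: 1 0 0 0 0 / 0 0 0 0 0 / 1 0 0 0 0 / 0 0 0 3 0 / 0 0 0 0 0 / 0 0 0 0 5
t=2: a0@(5,4) a1@(5,4) a2@(5,4) a3@(3,3) a4@(2,0) a5@(3,3) | pheromone: 0 0 0 0 0 / 0 0 0 0 0 / 1 0 0 0 0 / 0 0 0 4 0 / 0 0 0 0 0 / 0 0 0 0 7
t=3: a0@(5,4) a1@(5,4) a2@(5,4) a3@(3,3) a4@(2,0) a5@(3,3) | pheromone: 0 0 0 0 0 / 0 0 0 0 0 / 1 0 0 0 0 / 0 0 0 5 0 / 0 0 0 0 0 / 0 0 0 0 9
t=4: a0@(5,4) a1@(5,4) a2@(5,4) a3@(3,3) a4@(2,0) a5@(3,3) | pheromone: 0 0 0 0 0 / 0 0 0 0 0 / 1 0 0 0 0 / 0 0 0 6 0 / 0 0 0 0 0 / 0 0 0 0 11
t=5: a0@(5,4) a1@(5,4) a2@(5,4) a3@(3,3) a4@(2,0) a5@(3,3) | pheromone: 0 0 0 0 0 / 0 0 0 0 0 / 1 0 0 0 0 / 0 0 0 7 0 / 0 0 0 0 0 / 0 0 0 0 13
t=6: a0@(5,4) a1@(5,4) a2@(5,4) a3@(3,3) a4@(2,0) a5@(3,3) | pheromone: 0 0 0 0 0 / 0 0 0 0 0 / 1 0 0 0 0 / 0 0 0 8 0 / 0 0 0 0 0 / 0 0 0 0 15
t=7: a0@(5,4) a1@(5,4) a2@(5,4) a3@(3,3) a4@(2,0) a5@(3,3) | pheromone: 0 0 0 0 0 / 0 0 0 0 0 / 1 0 0 0 0 / 0 0 0 9 0 / 0 0 0 0 0 / 0 0 0 0 17
t=8: a0@(5,4) a1@(5,4) a2@(5,4) a3@(3,3) a4@(2,0) a5@(3,3) | pheromone: 0 0 0 0 0 / 0 0 0 0 0 / 1 0 0 0 0 / 0 0 0 10 0 / 0 0 0 0 0 / 0 0 0 0 19

(3, 3)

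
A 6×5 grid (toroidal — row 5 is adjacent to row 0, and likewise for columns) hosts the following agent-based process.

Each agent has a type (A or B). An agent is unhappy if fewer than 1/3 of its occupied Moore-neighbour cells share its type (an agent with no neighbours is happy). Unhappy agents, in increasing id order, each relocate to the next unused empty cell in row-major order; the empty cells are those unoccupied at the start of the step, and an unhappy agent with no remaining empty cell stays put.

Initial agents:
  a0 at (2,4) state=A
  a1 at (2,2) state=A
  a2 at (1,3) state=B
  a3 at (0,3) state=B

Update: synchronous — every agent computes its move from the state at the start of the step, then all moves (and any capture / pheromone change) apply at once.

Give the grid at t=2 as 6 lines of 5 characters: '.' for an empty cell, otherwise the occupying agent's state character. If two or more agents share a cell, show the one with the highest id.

t=1: a0@(0,0):A a1@(0,1):A a2@(1,3):B a3@(0,3):B
t=2: (unchanged — steady state)

AA.B.
...B.
.....
.....
.....
.....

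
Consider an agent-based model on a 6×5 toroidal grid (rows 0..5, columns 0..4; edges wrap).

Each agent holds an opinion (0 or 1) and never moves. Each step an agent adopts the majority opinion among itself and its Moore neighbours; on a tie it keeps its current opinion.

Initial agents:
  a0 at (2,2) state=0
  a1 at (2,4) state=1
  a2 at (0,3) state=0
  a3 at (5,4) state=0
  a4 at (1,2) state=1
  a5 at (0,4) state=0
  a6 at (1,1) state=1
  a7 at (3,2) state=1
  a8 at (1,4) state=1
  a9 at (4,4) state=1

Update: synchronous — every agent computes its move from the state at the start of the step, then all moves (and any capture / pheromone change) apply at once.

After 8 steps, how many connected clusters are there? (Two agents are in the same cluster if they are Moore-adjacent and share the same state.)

t=1: a0@(2,2):1 a1@(2,4):1 a2@(0,3):0 a3@(5,4):0 a4@(1,2):1 a5@(0,4):0 a6@(1,1):1 a7@(3,2):1 a8@(1,4):1 a9@(4,4):1
t=2: (unchanged — steady state)

4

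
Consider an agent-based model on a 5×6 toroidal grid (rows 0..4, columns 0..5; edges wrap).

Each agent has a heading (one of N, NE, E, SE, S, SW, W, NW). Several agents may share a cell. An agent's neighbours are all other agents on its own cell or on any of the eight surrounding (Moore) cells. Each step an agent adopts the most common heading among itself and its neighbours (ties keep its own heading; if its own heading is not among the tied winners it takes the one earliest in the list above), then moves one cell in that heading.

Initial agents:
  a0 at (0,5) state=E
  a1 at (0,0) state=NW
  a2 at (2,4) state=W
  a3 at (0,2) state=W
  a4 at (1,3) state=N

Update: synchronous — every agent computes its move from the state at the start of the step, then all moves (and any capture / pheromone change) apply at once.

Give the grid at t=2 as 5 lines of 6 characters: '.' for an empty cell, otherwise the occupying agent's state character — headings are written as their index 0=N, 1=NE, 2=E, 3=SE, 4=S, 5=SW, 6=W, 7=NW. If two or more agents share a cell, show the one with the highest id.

t=1: a0@(0,0):E a1@(4,5):NW a2@(2,3):W a3@(0,1):W a4@(1,2):W
t=2: a0@(0,1):E a1@(3,4):NW a2@(2,2):W a3@(0,0):W a4@(1,1):W

62....
.6....
..6...
....7.
......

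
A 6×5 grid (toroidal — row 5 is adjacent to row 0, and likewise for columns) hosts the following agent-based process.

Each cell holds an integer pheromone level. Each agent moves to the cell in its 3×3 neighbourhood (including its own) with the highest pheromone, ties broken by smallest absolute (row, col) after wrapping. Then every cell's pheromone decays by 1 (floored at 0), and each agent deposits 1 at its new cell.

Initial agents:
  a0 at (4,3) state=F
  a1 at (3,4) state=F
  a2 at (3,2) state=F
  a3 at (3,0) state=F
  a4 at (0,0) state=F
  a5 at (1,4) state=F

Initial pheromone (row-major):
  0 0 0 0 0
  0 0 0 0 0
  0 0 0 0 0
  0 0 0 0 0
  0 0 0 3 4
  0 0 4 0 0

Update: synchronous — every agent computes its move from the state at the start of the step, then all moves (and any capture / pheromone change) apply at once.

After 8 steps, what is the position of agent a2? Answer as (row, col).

(4, 4)

t=1: a0@(4,4) a1@(4,4) a2@(4,3) a3@(4,4) a4@(0,0) a5@(0,0) | pheromone: 2 0 0 0 0 / 0 0 0 0 0 / 0 0 0 0 0 / 0 0 0 0 0 / 0 0 0 3 6 / 0 0 3 0 0
t=2: a0@(4,4) a1@(4,4) a2@(4,4) a3@(4,4) a4@(0,0) a5@(0,0) | pheromone: 3 0 0 0 0 / 0 0 0 0 0 / 0 0 0 0 0 / 0 0 0 0 0 / 0 0 0 2 9 / 0 0 2 0 0
t=3: a0@(4,4) a1@(4,4) a2@(4,4) a3@(4,4) a4@(0,0) a5@(0,0) | pheromone: 4 0 0 0 0 / 0 0 0 0 0 / 0 0 0 0 0 / 0 0 0 0 0 / 0 0 0 1 12 / 0 0 1 0 0
t=4: a0@(4,4) a1@(4,4) a2@(4,4) a3@(4,4) a4@(0,0) a5@(0,0) | pheromone: 5 0 0 0 0 / 0 0 0 0 0 / 0 0 0 0 0 / 0 0 0 0 0 / 0 0 0 0 15 / 0 0 0 0 0
t=5: a0@(4,4) a1@(4,4) a2@(4,4) a3@(4,4) a4@(0,0) a5@(0,0) | pheromone: 6 0 0 0 0 / 0 0 0 0 0 / 0 0 0 0 0 / 0 0 0 0 0 / 0 0 0 0 18 / 0 0 0 0 0
t=6: a0@(4,4) a1@(4,4) a2@(4,4) a3@(4,4) a4@(0,0) a5@(0,0) | pheromone: 7 0 0 0 0 / 0 0 0 0 0 / 0 0 0 0 0 / 0 0 0 0 0 / 0 0 0 0 21 / 0 0 0 0 0
t=7: a0@(4,4) a1@(4,4) a2@(4,4) a3@(4,4) a4@(0,0) a5@(0,0) | pheromone: 8 0 0 0 0 / 0 0 0 0 0 / 0 0 0 0 0 / 0 0 0 0 0 / 0 0 0 0 24 / 0 0 0 0 0
t=8: a0@(4,4) a1@(4,4) a2@(4,4) a3@(4,4) a4@(0,0) a5@(0,0) | pheromone: 9 0 0 0 0 / 0 0 0 0 0 / 0 0 0 0 0 / 0 0 0 0 0 / 0 0 0 0 27 / 0 0 0 0 0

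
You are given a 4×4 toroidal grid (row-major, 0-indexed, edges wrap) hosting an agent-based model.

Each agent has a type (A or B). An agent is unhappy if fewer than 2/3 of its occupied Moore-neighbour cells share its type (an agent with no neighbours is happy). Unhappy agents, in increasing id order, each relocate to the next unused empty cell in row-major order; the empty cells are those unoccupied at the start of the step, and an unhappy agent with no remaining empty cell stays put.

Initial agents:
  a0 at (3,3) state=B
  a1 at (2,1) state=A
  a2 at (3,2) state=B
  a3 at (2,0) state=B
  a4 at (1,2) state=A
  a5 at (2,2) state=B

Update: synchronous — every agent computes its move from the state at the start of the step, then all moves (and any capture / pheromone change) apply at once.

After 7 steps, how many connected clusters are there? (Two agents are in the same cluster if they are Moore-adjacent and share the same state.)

t=1: a0@(3,3):B a1@(0,0):A a2@(3,2):B a3@(0,1):B a4@(0,2):A a5@(0,3):B
t=2: a0@(1,0):B a1@(1,1):A a2@(3,2):B a3@(1,2):B a4@(1,3):A a5@(2,0):B
t=3: a0@(0,0):B a1@(0,1):A a2@(3,2):B a3@(0,2):B a4@(0,3):A a5@(2,1):B
t=4: a0@(1,0):B a1@(1,1):A a2@(1,2):B a3@(1,3):B a4@(2,0):A a5@(2,1):B
t=5: a0@(0,0):B a1@(0,1):A a2@(1,2):B a3@(1,3):B a4@(0,2):A a5@(0,3):B
t=6: a0@(0,0):B a1@(1,0):A a2@(1,1):B a3@(1,3):B a4@(2,0):A a5@(0,3):B
t=7: a0@(0,0):B a1@(0,1):A a2@(0,2):B a3@(1,2):B a4@(2,1):A a5@(0,3):B

3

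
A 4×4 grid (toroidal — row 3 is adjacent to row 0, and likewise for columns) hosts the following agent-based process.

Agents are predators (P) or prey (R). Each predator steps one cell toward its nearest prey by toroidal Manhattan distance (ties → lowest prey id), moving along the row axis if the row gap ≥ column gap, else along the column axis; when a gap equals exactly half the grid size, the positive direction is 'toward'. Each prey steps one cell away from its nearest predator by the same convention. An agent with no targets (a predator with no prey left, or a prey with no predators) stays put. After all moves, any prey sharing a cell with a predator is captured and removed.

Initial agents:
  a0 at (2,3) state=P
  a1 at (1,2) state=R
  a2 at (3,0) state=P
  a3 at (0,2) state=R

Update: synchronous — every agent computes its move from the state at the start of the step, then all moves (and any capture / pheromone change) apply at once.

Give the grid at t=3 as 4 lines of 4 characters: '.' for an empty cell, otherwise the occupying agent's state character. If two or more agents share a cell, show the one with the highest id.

t=1: a0@(1,3):P a1@(0,2):R a2@(3,1):P a3@(3,2):R
t=2: a0@(0,3):P a2@(3,2):P a3@(3,3):R
t=3: a0@(3,3):P a2@(3,3):P a3@(2,3):R

....
....
...R
...P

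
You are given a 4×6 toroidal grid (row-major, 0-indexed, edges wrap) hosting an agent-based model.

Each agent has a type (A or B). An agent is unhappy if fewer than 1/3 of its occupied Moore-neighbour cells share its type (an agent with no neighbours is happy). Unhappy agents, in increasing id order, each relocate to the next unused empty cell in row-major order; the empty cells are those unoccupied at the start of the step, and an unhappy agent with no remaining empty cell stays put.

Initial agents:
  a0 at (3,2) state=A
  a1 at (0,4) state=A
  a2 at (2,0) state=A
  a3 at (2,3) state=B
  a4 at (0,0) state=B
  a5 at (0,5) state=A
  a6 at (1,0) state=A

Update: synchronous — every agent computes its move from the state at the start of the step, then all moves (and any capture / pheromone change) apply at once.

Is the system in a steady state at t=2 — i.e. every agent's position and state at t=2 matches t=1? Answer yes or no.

yes

t=1: a0@(0,1):A a1@(0,4):A a2@(2,0):A a3@(0,2):B a4@(0,3):B a5@(0,5):A a6@(1,0):A
t=2: (unchanged — steady state)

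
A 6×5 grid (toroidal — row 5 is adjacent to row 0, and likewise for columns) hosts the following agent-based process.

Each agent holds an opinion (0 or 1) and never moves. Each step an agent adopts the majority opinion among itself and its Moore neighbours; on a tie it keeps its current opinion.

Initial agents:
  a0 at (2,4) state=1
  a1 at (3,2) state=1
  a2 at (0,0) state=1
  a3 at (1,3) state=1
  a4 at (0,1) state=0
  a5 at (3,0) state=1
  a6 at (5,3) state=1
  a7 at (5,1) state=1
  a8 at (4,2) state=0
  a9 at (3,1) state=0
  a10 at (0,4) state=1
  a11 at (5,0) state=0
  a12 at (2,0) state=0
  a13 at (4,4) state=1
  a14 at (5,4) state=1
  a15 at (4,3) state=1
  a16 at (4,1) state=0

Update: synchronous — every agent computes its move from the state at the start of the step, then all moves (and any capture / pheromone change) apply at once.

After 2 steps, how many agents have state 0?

t=1: a0@(2,4):1 a1@(3,2):0 a2@(0,0):1 a3@(1,3):1 a4@(0,1):0 a5@(3,0):1 a6@(5,3):1 a7@(5,1):0 a8@(4,2):1 a9@(3,1):0 a10@(0,4):1 a11@(5,0):1 a12@(2,0):0 a13@(4,4):1 a14@(5,4):1 a15@(4,3):1 a16@(4,1):0
t=2: a0@(2,4):1 a1@(3,2):0 a2@(0,0):1 a3@(1,3):1 a4@(0,1):0 a5@(3,0):1 a6@(5,3):1 a7@(5,1):0 a8@(4,2):0 a9@(3,1):0 a10@(0,4):1 a11@(5,0):1 a12@(2,0):0 a13@(4,4):1 a14@(5,4):1 a15@(4,3):1 a16@(4,1):0

7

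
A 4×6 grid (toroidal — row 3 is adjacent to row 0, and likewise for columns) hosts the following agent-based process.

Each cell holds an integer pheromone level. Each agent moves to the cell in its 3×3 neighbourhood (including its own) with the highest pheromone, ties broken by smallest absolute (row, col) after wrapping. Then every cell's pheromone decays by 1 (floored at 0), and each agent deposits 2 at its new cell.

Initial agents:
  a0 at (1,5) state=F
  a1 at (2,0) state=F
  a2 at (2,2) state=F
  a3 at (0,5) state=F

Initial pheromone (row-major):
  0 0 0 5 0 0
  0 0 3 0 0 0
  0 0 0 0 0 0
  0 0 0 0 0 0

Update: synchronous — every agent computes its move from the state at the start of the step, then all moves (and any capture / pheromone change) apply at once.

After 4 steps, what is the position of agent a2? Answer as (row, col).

t=1: a0@(0,0) a1@(1,0) a2@(1,2) a3@(0,0) | pheromone: 4 0 0 4 0 0 / 2 0 4 0 0 0 / 0 0 0 0 0 0 / 0 0 0 0 0 0
t=2: a0@(0,0) a1@(0,0) a2@(0,3) a3@(0,0) | pheromone: 9 0 0 5 0 0 / 1 0 3 0 0 0 / 0 0 0 0 0 0 / 0 0 0 0 0 0
t=3: a0@(0,0) a1@(0,0) a2@(0,3) a3@(0,0) | pheromone: 14 0 0 6 0 0 / 0 0 2 0 0 0 / 0 0 0 0 0 0 / 0 0 0 0 0 0
t=4: a0@(0,0) a1@(0,0) a2@(0,3) a3@(0,0) | pheromone: 19 0 0 7 0 0 / 0 0 1 0 0 0 / 0 0 0 0 0 0 / 0 0 0 0 0 0

(0, 3)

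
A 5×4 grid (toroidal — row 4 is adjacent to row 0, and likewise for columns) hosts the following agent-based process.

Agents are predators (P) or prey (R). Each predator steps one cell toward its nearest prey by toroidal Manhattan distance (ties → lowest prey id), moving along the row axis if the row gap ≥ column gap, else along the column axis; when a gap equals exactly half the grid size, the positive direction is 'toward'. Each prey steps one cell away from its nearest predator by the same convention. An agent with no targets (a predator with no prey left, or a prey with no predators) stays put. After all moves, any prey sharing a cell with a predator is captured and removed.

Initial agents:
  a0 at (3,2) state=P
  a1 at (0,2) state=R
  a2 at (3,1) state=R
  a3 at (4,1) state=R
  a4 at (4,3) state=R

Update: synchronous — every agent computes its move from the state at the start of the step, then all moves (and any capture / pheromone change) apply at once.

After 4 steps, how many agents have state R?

t=1: a0@(3,1):P a1@(1,2):R a2@(3,0):R a3@(0,1):R a4@(0,3):R
t=2: a0@(3,0):P a1@(0,2):R a2@(3,3):R a3@(1,1):R a4@(1,3):R
t=3: a0@(3,3):P a1@(1,2):R a2@(3,2):R a3@(0,1):R a4@(0,3):R
t=4: a0@(3,2):P a1@(0,2):R a2@(3,1):R a3@(1,1):R a4@(1,3):R

4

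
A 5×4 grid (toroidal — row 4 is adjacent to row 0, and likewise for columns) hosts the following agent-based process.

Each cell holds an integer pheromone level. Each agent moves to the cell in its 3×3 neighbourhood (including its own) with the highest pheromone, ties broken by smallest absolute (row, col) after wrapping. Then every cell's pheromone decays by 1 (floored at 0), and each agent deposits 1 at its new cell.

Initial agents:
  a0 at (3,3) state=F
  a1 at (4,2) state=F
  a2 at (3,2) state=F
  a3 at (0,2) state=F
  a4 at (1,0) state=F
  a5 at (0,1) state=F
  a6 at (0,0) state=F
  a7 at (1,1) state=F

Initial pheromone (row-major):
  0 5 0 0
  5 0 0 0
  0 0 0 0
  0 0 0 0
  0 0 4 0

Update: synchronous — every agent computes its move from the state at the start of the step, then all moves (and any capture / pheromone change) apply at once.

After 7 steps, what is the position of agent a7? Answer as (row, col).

t=1: a0@(4,2) a1@(0,1) a2@(4,2) a3@(0,1) a4@(0,1) a5@(0,1) a6@(0,1) a7@(0,1) | pheromone: 0 10 0 0 / 4 0 0 0 / 0 0 0 0 / 0 0 0 0 / 0 0 5 0
t=2: a0@(0,1) a1@(0,1) a2@(0,1) a3@(0,1) a4@(0,1) a5@(0,1) a6@(0,1) a7@(0,1) | pheromone: 0 17 0 0 / 3 0 0 0 / 0 0 0 0 / 0 0 0 0 / 0 0 4 0
t=3: a0@(0,1) a1@(0,1) a2@(0,1) a3@(0,1) a4@(0,1) a5@(0,1) a6@(0,1) a7@(0,1) | pheromone: 0 24 0 0 / 2 0 0 0 / 0 0 0 0 / 0 0 0 0 / 0 0 3 0
t=4: a0@(0,1) a1@(0,1) a2@(0,1) a3@(0,1) a4@(0,1) a5@(0,1) a6@(0,1) a7@(0,1) | pheromone: 0 31 0 0 / 1 0 0 0 / 0 0 0 0 / 0 0 0 0 / 0 0 2 0
t=5: a0@(0,1) a1@(0,1) a2@(0,1) a3@(0,1) a4@(0,1) a5@(0,1) a6@(0,1) a7@(0,1) | pheromone: 0 38 0 0 / 0 0 0 0 / 0 0 0 0 / 0 0 0 0 / 0 0 1 0
t=6: a0@(0,1) a1@(0,1) a2@(0,1) a3@(0,1) a4@(0,1) a5@(0,1) a6@(0,1) a7@(0,1) | pheromone: 0 45 0 0 / 0 0 0 0 / 0 0 0 0 / 0 0 0 0 / 0 0 0 0
t=7: a0@(0,1) a1@(0,1) a2@(0,1) a3@(0,1) a4@(0,1) a5@(0,1) a6@(0,1) a7@(0,1) | pheromone: 0 52 0 0 / 0 0 0 0 / 0 0 0 0 / 0 0 0 0 / 0 0 0 0

(0, 1)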